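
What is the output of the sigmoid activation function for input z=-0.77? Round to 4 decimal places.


sigmoid(z) = 1 / (1 + exp(-z))
exp(-(-0.77)) = exp(0.77) = 2.1598
1 + 2.1598 = 3.1598
1 / 3.1598 = 0.3165

0.3165


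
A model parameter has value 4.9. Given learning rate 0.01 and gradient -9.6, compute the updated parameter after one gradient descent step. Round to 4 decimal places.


w_new = w_old - lr * gradient
= 4.9 - 0.01 * -9.6
= 4.9 - (-0.096)
= 4.9960

4.9960


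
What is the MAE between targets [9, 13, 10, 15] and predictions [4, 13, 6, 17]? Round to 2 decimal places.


Absolute errors: [5, 0, 4, 2]
Sum of absolute errors = 11
MAE = 11 / 4 = 2.75

2.75


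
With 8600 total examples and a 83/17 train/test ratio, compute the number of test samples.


Train samples = 8600 * 83% = 7138
Test samples = 8600 - 7138
= 1462

1462


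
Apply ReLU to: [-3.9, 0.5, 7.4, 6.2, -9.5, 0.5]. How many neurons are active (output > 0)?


ReLU(x) = max(0, x) for each element:
ReLU(-3.9) = 0
ReLU(0.5) = 0.5
ReLU(7.4) = 7.4
ReLU(6.2) = 6.2
ReLU(-9.5) = 0
ReLU(0.5) = 0.5
Active neurons (>0): 4

4


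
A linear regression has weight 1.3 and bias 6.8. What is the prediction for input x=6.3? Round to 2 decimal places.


y = 1.3 * 6.3 + (6.8)
= 8.19 + (6.8)
= 14.99

14.99


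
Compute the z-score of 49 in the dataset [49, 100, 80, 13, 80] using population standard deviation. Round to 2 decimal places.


Mean = (49 + 100 + 80 + 13 + 80) / 5 = 64.4
Variance = sum((x_i - mean)^2) / n = 926.64
Std = sqrt(926.64) = 30.4408
Z = (x - mean) / std
= (49 - 64.4) / 30.4408
= -15.4 / 30.4408
= -0.51

-0.51


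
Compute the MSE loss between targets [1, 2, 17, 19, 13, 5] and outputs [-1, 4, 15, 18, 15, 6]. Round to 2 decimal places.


Differences: [2, -2, 2, 1, -2, -1]
Squared errors: [4, 4, 4, 1, 4, 1]
Sum of squared errors = 18
MSE = 18 / 6 = 3.00

3.00


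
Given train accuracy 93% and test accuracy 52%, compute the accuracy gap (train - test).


Gap = train_accuracy - test_accuracy
= 93 - 52
= 41%
This large gap strongly indicates overfitting.

41


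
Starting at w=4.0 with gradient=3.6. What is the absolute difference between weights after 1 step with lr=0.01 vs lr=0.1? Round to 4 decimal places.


With lr=0.01: w_new = 4.0 - 0.01 * 3.6 = 3.964
With lr=0.1: w_new = 4.0 - 0.1 * 3.6 = 3.64
Absolute difference = |3.964 - 3.64|
= 0.3240

0.3240


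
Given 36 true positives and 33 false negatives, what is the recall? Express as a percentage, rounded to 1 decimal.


Recall = TP / (TP + FN) * 100
= 36 / (36 + 33)
= 36 / 69
= 0.5217
= 52.2%

52.2


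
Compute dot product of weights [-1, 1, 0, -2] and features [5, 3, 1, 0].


Element-wise products:
-1 * 5 = -5
1 * 3 = 3
0 * 1 = 0
-2 * 0 = 0
Sum = -5 + 3 + 0 + 0
= -2

-2


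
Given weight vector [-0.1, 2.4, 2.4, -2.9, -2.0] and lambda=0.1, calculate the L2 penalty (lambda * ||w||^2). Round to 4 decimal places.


Squaring each weight:
(-0.1)^2 = 0.01
2.4^2 = 5.76
2.4^2 = 5.76
(-2.9)^2 = 8.41
(-2.0)^2 = 4.0
Sum of squares = 23.94
Penalty = 0.1 * 23.94 = 2.3940

2.3940


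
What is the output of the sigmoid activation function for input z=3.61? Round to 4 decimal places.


sigmoid(z) = 1 / (1 + exp(-z))
exp(-(3.61)) = exp(-3.61) = 0.0271
1 + 0.0271 = 1.0271
1 / 1.0271 = 0.9737

0.9737


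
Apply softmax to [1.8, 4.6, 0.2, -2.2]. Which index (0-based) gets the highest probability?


Softmax is a monotonic transformation, so it preserves the argmax.
We need to find the index of the maximum logit.
Index 0: 1.8
Index 1: 4.6
Index 2: 0.2
Index 3: -2.2
Maximum logit = 4.6 at index 1

1


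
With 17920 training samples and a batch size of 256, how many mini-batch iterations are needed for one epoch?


Iterations per epoch = dataset_size / batch_size
= 17920 / 256
= 70

70


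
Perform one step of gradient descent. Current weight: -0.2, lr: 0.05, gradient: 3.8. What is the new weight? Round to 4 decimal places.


w_new = w_old - lr * gradient
= -0.2 - 0.05 * 3.8
= -0.2 - (0.19)
= -0.3900

-0.3900


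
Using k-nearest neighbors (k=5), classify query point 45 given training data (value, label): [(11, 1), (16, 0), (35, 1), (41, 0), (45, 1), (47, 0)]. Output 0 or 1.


Distances from query 45:
Point 45 (class 1): distance = 0
Point 47 (class 0): distance = 2
Point 41 (class 0): distance = 4
Point 35 (class 1): distance = 10
Point 16 (class 0): distance = 29
K=5 nearest neighbors: classes = [1, 0, 0, 1, 0]
Votes for class 1: 2 / 5
Majority vote => class 0

0


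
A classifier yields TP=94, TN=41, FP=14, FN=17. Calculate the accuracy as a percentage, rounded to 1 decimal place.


Accuracy = (TP + TN) / (TP + TN + FP + FN) * 100
= (94 + 41) / (94 + 41 + 14 + 17)
= 135 / 166
= 0.8133
= 81.3%

81.3


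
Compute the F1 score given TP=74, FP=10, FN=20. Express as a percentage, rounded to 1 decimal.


Precision = TP / (TP + FP) = 74 / 84 = 0.881
Recall = TP / (TP + FN) = 74 / 94 = 0.7872
F1 = 2 * P * R / (P + R)
= 2 * 0.881 * 0.7872 / (0.881 + 0.7872)
= 1.387 / 1.6682
= 0.8315
As percentage: 83.1%

83.1


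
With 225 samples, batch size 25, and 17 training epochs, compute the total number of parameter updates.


Iterations per epoch = 225 / 25 = 9
Total updates = iterations_per_epoch * epochs
= 9 * 17
= 153

153


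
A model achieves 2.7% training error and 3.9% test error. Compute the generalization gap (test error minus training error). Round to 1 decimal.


Generalization gap = test_error - train_error
= 3.9 - 2.7
= 1.2%
A small gap suggests good generalization.

1.2


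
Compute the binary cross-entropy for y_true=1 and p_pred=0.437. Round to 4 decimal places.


For y=1: Loss = -log(p)
= -log(0.437)
= -(-0.8278)
= 0.8278

0.8278


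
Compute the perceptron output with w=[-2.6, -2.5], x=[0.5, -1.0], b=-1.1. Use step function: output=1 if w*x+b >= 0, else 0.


z = w . x + b
= -2.6*0.5 + -2.5*-1.0 + -1.1
= -1.3 + 2.5 + -1.1
= 1.2 + -1.1
= 0.1
Since z = 0.1 >= 0, output = 1

1


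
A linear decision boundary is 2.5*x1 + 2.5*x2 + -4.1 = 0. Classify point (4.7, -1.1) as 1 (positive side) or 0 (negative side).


Compute 2.5 * 4.7 + 2.5 * -1.1 + -4.1
= 11.75 + -2.75 + -4.1
= 4.9
Since 4.9 >= 0, the point is on the positive side.

1


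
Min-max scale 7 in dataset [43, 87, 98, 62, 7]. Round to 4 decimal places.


Min = 7, Max = 98
Range = 98 - 7 = 91
Scaled = (x - min) / (max - min)
= (7 - 7) / 91
= 0 / 91
= 0.0000

0.0000


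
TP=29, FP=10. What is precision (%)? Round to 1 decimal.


Precision = TP / (TP + FP) * 100
= 29 / (29 + 10)
= 29 / 39
= 0.7436
= 74.4%

74.4


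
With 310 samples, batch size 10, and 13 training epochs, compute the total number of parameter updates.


Iterations per epoch = 310 / 10 = 31
Total updates = iterations_per_epoch * epochs
= 31 * 13
= 403

403


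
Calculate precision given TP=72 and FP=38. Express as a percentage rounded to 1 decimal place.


Precision = TP / (TP + FP) * 100
= 72 / (72 + 38)
= 72 / 110
= 0.6545
= 65.5%

65.5


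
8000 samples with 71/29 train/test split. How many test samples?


Train samples = 8000 * 71% = 5680
Test samples = 8000 - 5680
= 2320

2320


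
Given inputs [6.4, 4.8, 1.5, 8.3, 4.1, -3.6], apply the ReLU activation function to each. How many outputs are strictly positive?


ReLU(x) = max(0, x) for each element:
ReLU(6.4) = 6.4
ReLU(4.8) = 4.8
ReLU(1.5) = 1.5
ReLU(8.3) = 8.3
ReLU(4.1) = 4.1
ReLU(-3.6) = 0
Active neurons (>0): 5

5


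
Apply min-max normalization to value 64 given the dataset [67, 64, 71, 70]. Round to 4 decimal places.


Min = 64, Max = 71
Range = 71 - 64 = 7
Scaled = (x - min) / (max - min)
= (64 - 64) / 7
= 0 / 7
= 0.0000

0.0000


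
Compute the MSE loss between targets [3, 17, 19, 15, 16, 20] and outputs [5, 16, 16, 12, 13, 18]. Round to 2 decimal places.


Differences: [-2, 1, 3, 3, 3, 2]
Squared errors: [4, 1, 9, 9, 9, 4]
Sum of squared errors = 36
MSE = 36 / 6 = 6.00

6.00


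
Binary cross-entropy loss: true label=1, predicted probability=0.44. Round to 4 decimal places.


For y=1: Loss = -log(p)
= -log(0.44)
= -(-0.821)
= 0.8210

0.8210


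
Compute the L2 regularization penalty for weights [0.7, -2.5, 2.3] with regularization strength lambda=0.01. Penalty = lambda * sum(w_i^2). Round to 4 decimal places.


Squaring each weight:
0.7^2 = 0.49
(-2.5)^2 = 6.25
2.3^2 = 5.29
Sum of squares = 12.03
Penalty = 0.01 * 12.03 = 0.1203

0.1203


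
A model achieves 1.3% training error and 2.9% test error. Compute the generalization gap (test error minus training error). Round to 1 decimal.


Generalization gap = test_error - train_error
= 2.9 - 1.3
= 1.6%
A small gap suggests good generalization.

1.6


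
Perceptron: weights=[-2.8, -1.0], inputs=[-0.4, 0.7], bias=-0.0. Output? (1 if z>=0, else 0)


z = w . x + b
= -2.8*-0.4 + -1.0*0.7 + -0.0
= 1.12 + -0.7 + -0.0
= 0.42 + -0.0
= 0.42
Since z = 0.42 >= 0, output = 1

1


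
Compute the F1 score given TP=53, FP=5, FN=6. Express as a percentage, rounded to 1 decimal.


Precision = TP / (TP + FP) = 53 / 58 = 0.9138
Recall = TP / (TP + FN) = 53 / 59 = 0.8983
F1 = 2 * P * R / (P + R)
= 2 * 0.9138 * 0.8983 / (0.9138 + 0.8983)
= 1.6417 / 1.8121
= 0.906
As percentage: 90.6%

90.6


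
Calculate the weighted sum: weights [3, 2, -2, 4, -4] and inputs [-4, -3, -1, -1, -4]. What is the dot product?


Element-wise products:
3 * -4 = -12
2 * -3 = -6
-2 * -1 = 2
4 * -1 = -4
-4 * -4 = 16
Sum = -12 + -6 + 2 + -4 + 16
= -4

-4


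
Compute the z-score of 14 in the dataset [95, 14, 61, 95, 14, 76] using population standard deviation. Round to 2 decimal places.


Mean = (95 + 14 + 61 + 95 + 14 + 76) / 6 = 59.1667
Variance = sum((x_i - mean)^2) / n = 1155.8056
Std = sqrt(1155.8056) = 33.9971
Z = (x - mean) / std
= (14 - 59.1667) / 33.9971
= -45.1667 / 33.9971
= -1.33

-1.33


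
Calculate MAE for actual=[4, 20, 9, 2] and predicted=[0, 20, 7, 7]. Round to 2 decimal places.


Absolute errors: [4, 0, 2, 5]
Sum of absolute errors = 11
MAE = 11 / 4 = 2.75

2.75


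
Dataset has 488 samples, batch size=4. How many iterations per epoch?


Iterations per epoch = dataset_size / batch_size
= 488 / 4
= 122

122


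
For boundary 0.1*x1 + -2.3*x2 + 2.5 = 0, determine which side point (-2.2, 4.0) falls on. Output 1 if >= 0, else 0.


Compute 0.1 * -2.2 + -2.3 * 4.0 + 2.5
= -0.22 + -9.2 + 2.5
= -6.92
Since -6.92 < 0, the point is on the negative side.

0


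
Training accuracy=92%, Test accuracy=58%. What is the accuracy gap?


Gap = train_accuracy - test_accuracy
= 92 - 58
= 34%
This large gap strongly indicates overfitting.

34


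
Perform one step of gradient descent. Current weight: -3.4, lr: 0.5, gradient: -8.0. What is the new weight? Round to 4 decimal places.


w_new = w_old - lr * gradient
= -3.4 - 0.5 * -8.0
= -3.4 - (-4.0)
= 0.6000

0.6000


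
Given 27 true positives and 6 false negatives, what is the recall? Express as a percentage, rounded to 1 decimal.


Recall = TP / (TP + FN) * 100
= 27 / (27 + 6)
= 27 / 33
= 0.8182
= 81.8%

81.8


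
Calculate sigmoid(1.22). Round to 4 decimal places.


sigmoid(z) = 1 / (1 + exp(-z))
exp(-(1.22)) = exp(-1.22) = 0.2952
1 + 0.2952 = 1.2952
1 / 1.2952 = 0.7721

0.7721


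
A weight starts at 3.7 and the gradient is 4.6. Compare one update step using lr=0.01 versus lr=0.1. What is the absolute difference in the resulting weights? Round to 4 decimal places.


With lr=0.01: w_new = 3.7 - 0.01 * 4.6 = 3.654
With lr=0.1: w_new = 3.7 - 0.1 * 4.6 = 3.24
Absolute difference = |3.654 - 3.24|
= 0.4140

0.4140


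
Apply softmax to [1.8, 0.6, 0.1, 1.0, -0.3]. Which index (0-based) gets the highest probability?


Softmax is a monotonic transformation, so it preserves the argmax.
We need to find the index of the maximum logit.
Index 0: 1.8
Index 1: 0.6
Index 2: 0.1
Index 3: 1.0
Index 4: -0.3
Maximum logit = 1.8 at index 0

0


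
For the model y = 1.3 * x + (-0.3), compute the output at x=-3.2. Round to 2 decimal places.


y = 1.3 * -3.2 + (-0.3)
= -4.16 + (-0.3)
= -4.46

-4.46


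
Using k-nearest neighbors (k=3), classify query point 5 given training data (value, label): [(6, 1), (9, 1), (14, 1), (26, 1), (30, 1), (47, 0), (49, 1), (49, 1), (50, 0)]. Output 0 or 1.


Distances from query 5:
Point 6 (class 1): distance = 1
Point 9 (class 1): distance = 4
Point 14 (class 1): distance = 9
K=3 nearest neighbors: classes = [1, 1, 1]
Votes for class 1: 3 / 3
Majority vote => class 1

1


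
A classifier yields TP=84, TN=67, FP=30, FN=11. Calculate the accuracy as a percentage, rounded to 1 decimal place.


Accuracy = (TP + TN) / (TP + TN + FP + FN) * 100
= (84 + 67) / (84 + 67 + 30 + 11)
= 151 / 192
= 0.7865
= 78.6%

78.6


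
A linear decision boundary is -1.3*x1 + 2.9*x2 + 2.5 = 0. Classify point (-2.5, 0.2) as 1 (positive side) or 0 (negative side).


Compute -1.3 * -2.5 + 2.9 * 0.2 + 2.5
= 3.25 + 0.58 + 2.5
= 6.33
Since 6.33 >= 0, the point is on the positive side.

1


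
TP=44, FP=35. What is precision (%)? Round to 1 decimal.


Precision = TP / (TP + FP) * 100
= 44 / (44 + 35)
= 44 / 79
= 0.557
= 55.7%

55.7


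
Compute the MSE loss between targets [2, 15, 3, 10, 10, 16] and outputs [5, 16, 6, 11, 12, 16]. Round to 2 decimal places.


Differences: [-3, -1, -3, -1, -2, 0]
Squared errors: [9, 1, 9, 1, 4, 0]
Sum of squared errors = 24
MSE = 24 / 6 = 4.00

4.00


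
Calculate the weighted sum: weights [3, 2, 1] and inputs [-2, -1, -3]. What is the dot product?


Element-wise products:
3 * -2 = -6
2 * -1 = -2
1 * -3 = -3
Sum = -6 + -2 + -3
= -11

-11


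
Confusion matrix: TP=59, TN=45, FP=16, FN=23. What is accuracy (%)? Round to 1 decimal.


Accuracy = (TP + TN) / (TP + TN + FP + FN) * 100
= (59 + 45) / (59 + 45 + 16 + 23)
= 104 / 143
= 0.7273
= 72.7%

72.7


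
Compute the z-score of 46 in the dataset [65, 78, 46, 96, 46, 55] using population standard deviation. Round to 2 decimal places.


Mean = (65 + 78 + 46 + 96 + 46 + 55) / 6 = 64.3333
Variance = sum((x_i - mean)^2) / n = 324.8889
Std = sqrt(324.8889) = 18.0247
Z = (x - mean) / std
= (46 - 64.3333) / 18.0247
= -18.3333 / 18.0247
= -1.02

-1.02


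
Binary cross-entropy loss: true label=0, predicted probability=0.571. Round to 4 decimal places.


For y=0: Loss = -log(1-p)
= -log(1 - 0.571)
= -log(0.429)
= -(-0.8463)
= 0.8463

0.8463


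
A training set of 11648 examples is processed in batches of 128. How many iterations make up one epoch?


Iterations per epoch = dataset_size / batch_size
= 11648 / 128
= 91

91


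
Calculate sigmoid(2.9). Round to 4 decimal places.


sigmoid(z) = 1 / (1 + exp(-z))
exp(-(2.9)) = exp(-2.9) = 0.055
1 + 0.055 = 1.055
1 / 1.055 = 0.9478

0.9478


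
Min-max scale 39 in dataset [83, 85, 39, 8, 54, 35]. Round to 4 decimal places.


Min = 8, Max = 85
Range = 85 - 8 = 77
Scaled = (x - min) / (max - min)
= (39 - 8) / 77
= 31 / 77
= 0.4026

0.4026


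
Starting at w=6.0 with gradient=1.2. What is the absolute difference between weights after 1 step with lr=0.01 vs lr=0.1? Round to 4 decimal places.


With lr=0.01: w_new = 6.0 - 0.01 * 1.2 = 5.988
With lr=0.1: w_new = 6.0 - 0.1 * 1.2 = 5.88
Absolute difference = |5.988 - 5.88|
= 0.1080

0.1080


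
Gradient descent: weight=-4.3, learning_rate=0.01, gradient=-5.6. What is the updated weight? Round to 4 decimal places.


w_new = w_old - lr * gradient
= -4.3 - 0.01 * -5.6
= -4.3 - (-0.056)
= -4.2440

-4.2440


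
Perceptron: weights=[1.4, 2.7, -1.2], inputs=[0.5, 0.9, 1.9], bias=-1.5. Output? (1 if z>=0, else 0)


z = w . x + b
= 1.4*0.5 + 2.7*0.9 + -1.2*1.9 + -1.5
= 0.7 + 2.43 + -2.28 + -1.5
= 0.85 + -1.5
= -0.65
Since z = -0.65 < 0, output = 0

0


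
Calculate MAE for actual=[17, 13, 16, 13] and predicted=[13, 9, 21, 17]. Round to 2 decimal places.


Absolute errors: [4, 4, 5, 4]
Sum of absolute errors = 17
MAE = 17 / 4 = 4.25

4.25


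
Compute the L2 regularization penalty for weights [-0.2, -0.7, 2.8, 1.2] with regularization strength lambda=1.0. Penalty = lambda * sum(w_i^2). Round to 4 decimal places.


Squaring each weight:
(-0.2)^2 = 0.04
(-0.7)^2 = 0.49
2.8^2 = 7.84
1.2^2 = 1.44
Sum of squares = 9.81
Penalty = 1.0 * 9.81 = 9.8100

9.8100


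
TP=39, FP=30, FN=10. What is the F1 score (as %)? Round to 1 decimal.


Precision = TP / (TP + FP) = 39 / 69 = 0.5652
Recall = TP / (TP + FN) = 39 / 49 = 0.7959
F1 = 2 * P * R / (P + R)
= 2 * 0.5652 * 0.7959 / (0.5652 + 0.7959)
= 0.8997 / 1.3611
= 0.661
As percentage: 66.1%

66.1


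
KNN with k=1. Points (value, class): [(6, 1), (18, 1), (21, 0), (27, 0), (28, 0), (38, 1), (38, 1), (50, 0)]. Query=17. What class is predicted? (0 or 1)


Distances from query 17:
Point 18 (class 1): distance = 1
K=1 nearest neighbors: classes = [1]
Votes for class 1: 1 / 1
Majority vote => class 1

1


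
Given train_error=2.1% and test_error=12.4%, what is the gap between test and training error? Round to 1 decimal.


Generalization gap = test_error - train_error
= 12.4 - 2.1
= 10.3%
A large gap suggests overfitting.

10.3


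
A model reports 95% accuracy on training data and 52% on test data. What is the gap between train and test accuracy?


Gap = train_accuracy - test_accuracy
= 95 - 52
= 43%
This large gap strongly indicates overfitting.

43


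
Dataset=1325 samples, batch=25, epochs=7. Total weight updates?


Iterations per epoch = 1325 / 25 = 53
Total updates = iterations_per_epoch * epochs
= 53 * 7
= 371

371


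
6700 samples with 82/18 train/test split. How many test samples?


Train samples = 6700 * 82% = 5494
Test samples = 6700 - 5494
= 1206

1206


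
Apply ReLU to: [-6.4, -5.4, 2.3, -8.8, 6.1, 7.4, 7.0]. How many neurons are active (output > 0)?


ReLU(x) = max(0, x) for each element:
ReLU(-6.4) = 0
ReLU(-5.4) = 0
ReLU(2.3) = 2.3
ReLU(-8.8) = 0
ReLU(6.1) = 6.1
ReLU(7.4) = 7.4
ReLU(7.0) = 7.0
Active neurons (>0): 4

4


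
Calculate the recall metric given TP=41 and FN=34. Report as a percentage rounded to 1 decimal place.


Recall = TP / (TP + FN) * 100
= 41 / (41 + 34)
= 41 / 75
= 0.5467
= 54.7%

54.7


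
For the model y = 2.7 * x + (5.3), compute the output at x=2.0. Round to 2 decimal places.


y = 2.7 * 2.0 + (5.3)
= 5.4 + (5.3)
= 10.70

10.70


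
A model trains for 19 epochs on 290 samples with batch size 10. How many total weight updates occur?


Iterations per epoch = 290 / 10 = 29
Total updates = iterations_per_epoch * epochs
= 29 * 19
= 551

551


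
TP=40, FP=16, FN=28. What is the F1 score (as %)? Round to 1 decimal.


Precision = TP / (TP + FP) = 40 / 56 = 0.7143
Recall = TP / (TP + FN) = 40 / 68 = 0.5882
F1 = 2 * P * R / (P + R)
= 2 * 0.7143 * 0.5882 / (0.7143 + 0.5882)
= 0.8403 / 1.3025
= 0.6452
As percentage: 64.5%

64.5


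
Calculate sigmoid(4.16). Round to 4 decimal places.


sigmoid(z) = 1 / (1 + exp(-z))
exp(-(4.16)) = exp(-4.16) = 0.0156
1 + 0.0156 = 1.0156
1 / 1.0156 = 0.9846

0.9846


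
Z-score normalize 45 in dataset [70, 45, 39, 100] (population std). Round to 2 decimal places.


Mean = (70 + 45 + 39 + 100) / 4 = 63.5
Variance = sum((x_i - mean)^2) / n = 579.25
Std = sqrt(579.25) = 24.0676
Z = (x - mean) / std
= (45 - 63.5) / 24.0676
= -18.5 / 24.0676
= -0.77

-0.77


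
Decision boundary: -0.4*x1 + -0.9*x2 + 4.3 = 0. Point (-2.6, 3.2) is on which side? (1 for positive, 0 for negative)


Compute -0.4 * -2.6 + -0.9 * 3.2 + 4.3
= 1.04 + -2.88 + 4.3
= 2.46
Since 2.46 >= 0, the point is on the positive side.

1


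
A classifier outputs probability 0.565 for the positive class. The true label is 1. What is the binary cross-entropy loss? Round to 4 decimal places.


For y=1: Loss = -log(p)
= -log(0.565)
= -(-0.5709)
= 0.5709

0.5709


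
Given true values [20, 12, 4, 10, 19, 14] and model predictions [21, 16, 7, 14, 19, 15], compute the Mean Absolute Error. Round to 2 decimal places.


Absolute errors: [1, 4, 3, 4, 0, 1]
Sum of absolute errors = 13
MAE = 13 / 6 = 2.17

2.17


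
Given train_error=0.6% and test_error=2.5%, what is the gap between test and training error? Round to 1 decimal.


Generalization gap = test_error - train_error
= 2.5 - 0.6
= 1.9%
A small gap suggests good generalization.

1.9


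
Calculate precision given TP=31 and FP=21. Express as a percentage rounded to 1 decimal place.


Precision = TP / (TP + FP) * 100
= 31 / (31 + 21)
= 31 / 52
= 0.5962
= 59.6%

59.6


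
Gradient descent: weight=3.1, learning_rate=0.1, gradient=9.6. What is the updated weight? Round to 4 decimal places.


w_new = w_old - lr * gradient
= 3.1 - 0.1 * 9.6
= 3.1 - (0.96)
= 2.1400

2.1400


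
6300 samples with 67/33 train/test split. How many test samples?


Train samples = 6300 * 67% = 4221
Test samples = 6300 - 4221
= 2079

2079


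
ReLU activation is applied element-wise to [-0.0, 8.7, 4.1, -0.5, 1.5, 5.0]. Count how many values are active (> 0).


ReLU(x) = max(0, x) for each element:
ReLU(-0.0) = 0
ReLU(8.7) = 8.7
ReLU(4.1) = 4.1
ReLU(-0.5) = 0
ReLU(1.5) = 1.5
ReLU(5.0) = 5.0
Active neurons (>0): 4

4


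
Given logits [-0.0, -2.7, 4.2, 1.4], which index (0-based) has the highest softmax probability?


Softmax is a monotonic transformation, so it preserves the argmax.
We need to find the index of the maximum logit.
Index 0: -0.0
Index 1: -2.7
Index 2: 4.2
Index 3: 1.4
Maximum logit = 4.2 at index 2

2


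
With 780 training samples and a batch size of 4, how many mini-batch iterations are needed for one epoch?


Iterations per epoch = dataset_size / batch_size
= 780 / 4
= 195

195


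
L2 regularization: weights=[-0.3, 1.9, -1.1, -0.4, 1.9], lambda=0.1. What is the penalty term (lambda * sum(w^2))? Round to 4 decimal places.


Squaring each weight:
(-0.3)^2 = 0.09
1.9^2 = 3.61
(-1.1)^2 = 1.21
(-0.4)^2 = 0.16
1.9^2 = 3.61
Sum of squares = 8.68
Penalty = 0.1 * 8.68 = 0.8680

0.8680


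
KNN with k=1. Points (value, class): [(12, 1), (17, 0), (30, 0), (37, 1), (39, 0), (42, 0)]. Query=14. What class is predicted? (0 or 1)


Distances from query 14:
Point 12 (class 1): distance = 2
K=1 nearest neighbors: classes = [1]
Votes for class 1: 1 / 1
Majority vote => class 1

1


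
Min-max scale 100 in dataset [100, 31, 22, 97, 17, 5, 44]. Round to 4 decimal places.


Min = 5, Max = 100
Range = 100 - 5 = 95
Scaled = (x - min) / (max - min)
= (100 - 5) / 95
= 95 / 95
= 1.0000

1.0000


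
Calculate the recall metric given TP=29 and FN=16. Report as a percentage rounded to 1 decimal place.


Recall = TP / (TP + FN) * 100
= 29 / (29 + 16)
= 29 / 45
= 0.6444
= 64.4%

64.4


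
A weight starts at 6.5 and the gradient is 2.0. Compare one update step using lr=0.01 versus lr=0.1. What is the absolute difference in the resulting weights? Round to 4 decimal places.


With lr=0.01: w_new = 6.5 - 0.01 * 2.0 = 6.48
With lr=0.1: w_new = 6.5 - 0.1 * 2.0 = 6.3
Absolute difference = |6.48 - 6.3|
= 0.1800

0.1800


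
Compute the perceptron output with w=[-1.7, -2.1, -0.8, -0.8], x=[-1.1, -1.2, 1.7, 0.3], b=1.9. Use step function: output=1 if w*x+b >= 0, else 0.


z = w . x + b
= -1.7*-1.1 + -2.1*-1.2 + -0.8*1.7 + -0.8*0.3 + 1.9
= 1.87 + 2.52 + -1.36 + -0.24 + 1.9
= 2.79 + 1.9
= 4.69
Since z = 4.69 >= 0, output = 1

1


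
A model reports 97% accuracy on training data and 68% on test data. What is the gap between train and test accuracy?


Gap = train_accuracy - test_accuracy
= 97 - 68
= 29%
This large gap strongly indicates overfitting.

29


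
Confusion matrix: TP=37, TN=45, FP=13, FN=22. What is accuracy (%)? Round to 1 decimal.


Accuracy = (TP + TN) / (TP + TN + FP + FN) * 100
= (37 + 45) / (37 + 45 + 13 + 22)
= 82 / 117
= 0.7009
= 70.1%

70.1


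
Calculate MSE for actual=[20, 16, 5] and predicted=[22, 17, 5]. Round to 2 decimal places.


Differences: [-2, -1, 0]
Squared errors: [4, 1, 0]
Sum of squared errors = 5
MSE = 5 / 3 = 1.67

1.67


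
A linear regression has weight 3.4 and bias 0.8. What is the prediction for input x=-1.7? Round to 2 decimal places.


y = 3.4 * -1.7 + (0.8)
= -5.78 + (0.8)
= -4.98

-4.98


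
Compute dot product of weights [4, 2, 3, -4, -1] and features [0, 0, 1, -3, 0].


Element-wise products:
4 * 0 = 0
2 * 0 = 0
3 * 1 = 3
-4 * -3 = 12
-1 * 0 = 0
Sum = 0 + 0 + 3 + 12 + 0
= 15

15


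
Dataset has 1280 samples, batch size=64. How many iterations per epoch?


Iterations per epoch = dataset_size / batch_size
= 1280 / 64
= 20

20


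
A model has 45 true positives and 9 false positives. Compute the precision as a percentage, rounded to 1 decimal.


Precision = TP / (TP + FP) * 100
= 45 / (45 + 9)
= 45 / 54
= 0.8333
= 83.3%

83.3


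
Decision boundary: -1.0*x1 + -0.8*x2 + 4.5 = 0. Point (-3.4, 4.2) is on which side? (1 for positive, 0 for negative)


Compute -1.0 * -3.4 + -0.8 * 4.2 + 4.5
= 3.4 + -3.36 + 4.5
= 4.54
Since 4.54 >= 0, the point is on the positive side.

1


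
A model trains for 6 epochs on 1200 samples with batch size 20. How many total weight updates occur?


Iterations per epoch = 1200 / 20 = 60
Total updates = iterations_per_epoch * epochs
= 60 * 6
= 360

360


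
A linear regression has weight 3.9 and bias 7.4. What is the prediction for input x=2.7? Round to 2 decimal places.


y = 3.9 * 2.7 + (7.4)
= 10.53 + (7.4)
= 17.93

17.93


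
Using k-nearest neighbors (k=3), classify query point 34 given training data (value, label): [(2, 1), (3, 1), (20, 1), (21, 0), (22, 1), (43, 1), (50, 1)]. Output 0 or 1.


Distances from query 34:
Point 43 (class 1): distance = 9
Point 22 (class 1): distance = 12
Point 21 (class 0): distance = 13
K=3 nearest neighbors: classes = [1, 1, 0]
Votes for class 1: 2 / 3
Majority vote => class 1

1


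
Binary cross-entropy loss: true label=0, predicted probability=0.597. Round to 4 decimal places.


For y=0: Loss = -log(1-p)
= -log(1 - 0.597)
= -log(0.403)
= -(-0.9088)
= 0.9088

0.9088


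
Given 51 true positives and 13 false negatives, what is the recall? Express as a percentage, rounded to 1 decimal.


Recall = TP / (TP + FN) * 100
= 51 / (51 + 13)
= 51 / 64
= 0.7969
= 79.7%

79.7


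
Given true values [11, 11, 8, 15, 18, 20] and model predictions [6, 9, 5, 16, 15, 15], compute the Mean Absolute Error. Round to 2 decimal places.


Absolute errors: [5, 2, 3, 1, 3, 5]
Sum of absolute errors = 19
MAE = 19 / 6 = 3.17

3.17


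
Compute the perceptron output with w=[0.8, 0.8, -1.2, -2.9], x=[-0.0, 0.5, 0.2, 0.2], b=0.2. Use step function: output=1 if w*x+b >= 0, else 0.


z = w . x + b
= 0.8*-0.0 + 0.8*0.5 + -1.2*0.2 + -2.9*0.2 + 0.2
= -0.0 + 0.4 + -0.24 + -0.58 + 0.2
= -0.42 + 0.2
= -0.22
Since z = -0.22 < 0, output = 0

0


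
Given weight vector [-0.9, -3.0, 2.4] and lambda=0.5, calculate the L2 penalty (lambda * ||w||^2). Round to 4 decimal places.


Squaring each weight:
(-0.9)^2 = 0.81
(-3.0)^2 = 9.0
2.4^2 = 5.76
Sum of squares = 15.57
Penalty = 0.5 * 15.57 = 7.7850

7.7850


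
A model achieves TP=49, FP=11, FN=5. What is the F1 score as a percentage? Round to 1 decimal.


Precision = TP / (TP + FP) = 49 / 60 = 0.8167
Recall = TP / (TP + FN) = 49 / 54 = 0.9074
F1 = 2 * P * R / (P + R)
= 2 * 0.8167 * 0.9074 / (0.8167 + 0.9074)
= 1.4821 / 1.7241
= 0.8596
As percentage: 86.0%

86.0


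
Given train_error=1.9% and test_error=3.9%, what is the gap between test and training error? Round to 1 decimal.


Generalization gap = test_error - train_error
= 3.9 - 1.9
= 2.0%
A moderate gap.

2.0


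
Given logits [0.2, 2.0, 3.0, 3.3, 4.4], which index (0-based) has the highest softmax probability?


Softmax is a monotonic transformation, so it preserves the argmax.
We need to find the index of the maximum logit.
Index 0: 0.2
Index 1: 2.0
Index 2: 3.0
Index 3: 3.3
Index 4: 4.4
Maximum logit = 4.4 at index 4

4


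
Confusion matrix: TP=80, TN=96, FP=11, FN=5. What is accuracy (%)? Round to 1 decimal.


Accuracy = (TP + TN) / (TP + TN + FP + FN) * 100
= (80 + 96) / (80 + 96 + 11 + 5)
= 176 / 192
= 0.9167
= 91.7%

91.7


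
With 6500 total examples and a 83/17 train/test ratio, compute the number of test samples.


Train samples = 6500 * 83% = 5395
Test samples = 6500 - 5395
= 1105

1105


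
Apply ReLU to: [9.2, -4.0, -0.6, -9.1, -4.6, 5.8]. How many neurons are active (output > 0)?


ReLU(x) = max(0, x) for each element:
ReLU(9.2) = 9.2
ReLU(-4.0) = 0
ReLU(-0.6) = 0
ReLU(-9.1) = 0
ReLU(-4.6) = 0
ReLU(5.8) = 5.8
Active neurons (>0): 2

2


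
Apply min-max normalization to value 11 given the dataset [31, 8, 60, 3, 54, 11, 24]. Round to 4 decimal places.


Min = 3, Max = 60
Range = 60 - 3 = 57
Scaled = (x - min) / (max - min)
= (11 - 3) / 57
= 8 / 57
= 0.1404

0.1404


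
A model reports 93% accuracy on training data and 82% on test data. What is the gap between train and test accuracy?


Gap = train_accuracy - test_accuracy
= 93 - 82
= 11%
This gap suggests the model is overfitting.

11


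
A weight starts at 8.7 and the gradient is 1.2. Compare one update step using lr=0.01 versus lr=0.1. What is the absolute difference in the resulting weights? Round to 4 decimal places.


With lr=0.01: w_new = 8.7 - 0.01 * 1.2 = 8.688
With lr=0.1: w_new = 8.7 - 0.1 * 1.2 = 8.58
Absolute difference = |8.688 - 8.58|
= 0.1080

0.1080


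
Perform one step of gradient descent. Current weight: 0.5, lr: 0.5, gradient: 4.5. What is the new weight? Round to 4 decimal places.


w_new = w_old - lr * gradient
= 0.5 - 0.5 * 4.5
= 0.5 - (2.25)
= -1.7500

-1.7500


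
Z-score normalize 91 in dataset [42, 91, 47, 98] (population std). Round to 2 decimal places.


Mean = (42 + 91 + 47 + 98) / 4 = 69.5
Variance = sum((x_i - mean)^2) / n = 634.25
Std = sqrt(634.25) = 25.1843
Z = (x - mean) / std
= (91 - 69.5) / 25.1843
= 21.5 / 25.1843
= 0.85

0.85


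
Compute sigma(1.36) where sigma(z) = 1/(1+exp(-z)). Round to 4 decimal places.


sigmoid(z) = 1 / (1 + exp(-z))
exp(-(1.36)) = exp(-1.36) = 0.2567
1 + 0.2567 = 1.2567
1 / 1.2567 = 0.7958

0.7958


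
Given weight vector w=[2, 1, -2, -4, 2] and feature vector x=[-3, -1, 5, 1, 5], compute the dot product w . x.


Element-wise products:
2 * -3 = -6
1 * -1 = -1
-2 * 5 = -10
-4 * 1 = -4
2 * 5 = 10
Sum = -6 + -1 + -10 + -4 + 10
= -11

-11


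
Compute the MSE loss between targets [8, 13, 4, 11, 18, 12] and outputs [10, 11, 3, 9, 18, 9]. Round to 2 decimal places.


Differences: [-2, 2, 1, 2, 0, 3]
Squared errors: [4, 4, 1, 4, 0, 9]
Sum of squared errors = 22
MSE = 22 / 6 = 3.67

3.67


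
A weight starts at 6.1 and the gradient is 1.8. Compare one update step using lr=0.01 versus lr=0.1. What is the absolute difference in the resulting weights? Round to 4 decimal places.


With lr=0.01: w_new = 6.1 - 0.01 * 1.8 = 6.082
With lr=0.1: w_new = 6.1 - 0.1 * 1.8 = 5.92
Absolute difference = |6.082 - 5.92|
= 0.1620

0.1620


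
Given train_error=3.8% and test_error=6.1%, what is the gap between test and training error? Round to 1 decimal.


Generalization gap = test_error - train_error
= 6.1 - 3.8
= 2.3%
A moderate gap.

2.3


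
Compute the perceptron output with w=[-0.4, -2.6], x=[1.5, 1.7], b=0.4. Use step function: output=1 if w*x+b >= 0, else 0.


z = w . x + b
= -0.4*1.5 + -2.6*1.7 + 0.4
= -0.6 + -4.42 + 0.4
= -5.02 + 0.4
= -4.62
Since z = -4.62 < 0, output = 0

0


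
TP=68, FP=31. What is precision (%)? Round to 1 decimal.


Precision = TP / (TP + FP) * 100
= 68 / (68 + 31)
= 68 / 99
= 0.6869
= 68.7%

68.7


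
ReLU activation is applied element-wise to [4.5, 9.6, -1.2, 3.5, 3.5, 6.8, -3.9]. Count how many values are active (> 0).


ReLU(x) = max(0, x) for each element:
ReLU(4.5) = 4.5
ReLU(9.6) = 9.6
ReLU(-1.2) = 0
ReLU(3.5) = 3.5
ReLU(3.5) = 3.5
ReLU(6.8) = 6.8
ReLU(-3.9) = 0
Active neurons (>0): 5

5


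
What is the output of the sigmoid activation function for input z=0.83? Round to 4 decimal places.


sigmoid(z) = 1 / (1 + exp(-z))
exp(-(0.83)) = exp(-0.83) = 0.436
1 + 0.436 = 1.436
1 / 1.436 = 0.6964

0.6964


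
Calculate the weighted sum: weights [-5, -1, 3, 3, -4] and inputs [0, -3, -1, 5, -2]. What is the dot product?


Element-wise products:
-5 * 0 = 0
-1 * -3 = 3
3 * -1 = -3
3 * 5 = 15
-4 * -2 = 8
Sum = 0 + 3 + -3 + 15 + 8
= 23

23


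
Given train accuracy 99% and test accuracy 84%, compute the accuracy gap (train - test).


Gap = train_accuracy - test_accuracy
= 99 - 84
= 15%
This gap suggests the model is overfitting.

15


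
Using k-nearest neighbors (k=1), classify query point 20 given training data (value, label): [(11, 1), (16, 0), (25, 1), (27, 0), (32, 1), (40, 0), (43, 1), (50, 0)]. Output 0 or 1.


Distances from query 20:
Point 16 (class 0): distance = 4
K=1 nearest neighbors: classes = [0]
Votes for class 1: 0 / 1
Majority vote => class 0

0


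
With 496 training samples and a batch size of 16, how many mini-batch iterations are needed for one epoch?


Iterations per epoch = dataset_size / batch_size
= 496 / 16
= 31

31


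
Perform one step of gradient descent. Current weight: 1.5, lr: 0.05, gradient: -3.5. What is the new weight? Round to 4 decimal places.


w_new = w_old - lr * gradient
= 1.5 - 0.05 * -3.5
= 1.5 - (-0.175)
= 1.6750

1.6750


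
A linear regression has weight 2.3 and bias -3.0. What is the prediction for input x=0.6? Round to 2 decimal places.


y = 2.3 * 0.6 + (-3.0)
= 1.38 + (-3.0)
= -1.62

-1.62


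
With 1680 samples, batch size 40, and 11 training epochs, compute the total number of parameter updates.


Iterations per epoch = 1680 / 40 = 42
Total updates = iterations_per_epoch * epochs
= 42 * 11
= 462

462


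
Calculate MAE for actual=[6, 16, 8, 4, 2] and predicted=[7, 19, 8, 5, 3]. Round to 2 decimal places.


Absolute errors: [1, 3, 0, 1, 1]
Sum of absolute errors = 6
MAE = 6 / 5 = 1.20

1.20


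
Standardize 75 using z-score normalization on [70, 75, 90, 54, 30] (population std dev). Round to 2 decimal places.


Mean = (70 + 75 + 90 + 54 + 30) / 5 = 63.8
Variance = sum((x_i - mean)^2) / n = 417.76
Std = sqrt(417.76) = 20.4392
Z = (x - mean) / std
= (75 - 63.8) / 20.4392
= 11.2 / 20.4392
= 0.55

0.55


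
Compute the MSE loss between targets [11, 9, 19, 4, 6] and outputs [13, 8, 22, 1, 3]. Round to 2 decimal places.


Differences: [-2, 1, -3, 3, 3]
Squared errors: [4, 1, 9, 9, 9]
Sum of squared errors = 32
MSE = 32 / 5 = 6.40

6.40


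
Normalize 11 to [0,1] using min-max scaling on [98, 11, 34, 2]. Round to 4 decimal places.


Min = 2, Max = 98
Range = 98 - 2 = 96
Scaled = (x - min) / (max - min)
= (11 - 2) / 96
= 9 / 96
= 0.0938

0.0938


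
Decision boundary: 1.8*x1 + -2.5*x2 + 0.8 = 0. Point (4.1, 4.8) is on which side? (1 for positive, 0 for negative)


Compute 1.8 * 4.1 + -2.5 * 4.8 + 0.8
= 7.38 + -12.0 + 0.8
= -3.82
Since -3.82 < 0, the point is on the negative side.

0


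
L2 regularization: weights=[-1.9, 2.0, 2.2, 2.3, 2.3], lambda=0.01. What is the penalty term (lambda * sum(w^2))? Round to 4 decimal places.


Squaring each weight:
(-1.9)^2 = 3.61
2.0^2 = 4.0
2.2^2 = 4.84
2.3^2 = 5.29
2.3^2 = 5.29
Sum of squares = 23.03
Penalty = 0.01 * 23.03 = 0.2303

0.2303


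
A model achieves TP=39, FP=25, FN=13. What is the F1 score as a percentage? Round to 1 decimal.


Precision = TP / (TP + FP) = 39 / 64 = 0.6094
Recall = TP / (TP + FN) = 39 / 52 = 0.75
F1 = 2 * P * R / (P + R)
= 2 * 0.6094 * 0.75 / (0.6094 + 0.75)
= 0.9141 / 1.3594
= 0.6724
As percentage: 67.2%

67.2


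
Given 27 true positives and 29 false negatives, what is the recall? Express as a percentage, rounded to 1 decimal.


Recall = TP / (TP + FN) * 100
= 27 / (27 + 29)
= 27 / 56
= 0.4821
= 48.2%

48.2


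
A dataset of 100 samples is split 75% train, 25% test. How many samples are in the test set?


Train samples = 100 * 75% = 75
Test samples = 100 - 75
= 25

25


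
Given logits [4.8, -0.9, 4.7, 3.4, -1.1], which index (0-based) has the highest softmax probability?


Softmax is a monotonic transformation, so it preserves the argmax.
We need to find the index of the maximum logit.
Index 0: 4.8
Index 1: -0.9
Index 2: 4.7
Index 3: 3.4
Index 4: -1.1
Maximum logit = 4.8 at index 0

0


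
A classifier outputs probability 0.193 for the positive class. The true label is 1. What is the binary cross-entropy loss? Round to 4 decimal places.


For y=1: Loss = -log(p)
= -log(0.193)
= -(-1.6451)
= 1.6451

1.6451


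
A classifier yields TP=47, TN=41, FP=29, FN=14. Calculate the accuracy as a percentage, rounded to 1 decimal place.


Accuracy = (TP + TN) / (TP + TN + FP + FN) * 100
= (47 + 41) / (47 + 41 + 29 + 14)
= 88 / 131
= 0.6718
= 67.2%

67.2


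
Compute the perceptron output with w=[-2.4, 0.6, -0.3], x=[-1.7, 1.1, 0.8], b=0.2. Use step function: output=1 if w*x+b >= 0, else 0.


z = w . x + b
= -2.4*-1.7 + 0.6*1.1 + -0.3*0.8 + 0.2
= 4.08 + 0.66 + -0.24 + 0.2
= 4.5 + 0.2
= 4.7
Since z = 4.7 >= 0, output = 1

1


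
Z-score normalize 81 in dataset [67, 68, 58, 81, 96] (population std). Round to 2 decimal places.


Mean = (67 + 68 + 58 + 81 + 96) / 5 = 74.0
Variance = sum((x_i - mean)^2) / n = 174.8
Std = sqrt(174.8) = 13.2212
Z = (x - mean) / std
= (81 - 74.0) / 13.2212
= 7.0 / 13.2212
= 0.53

0.53


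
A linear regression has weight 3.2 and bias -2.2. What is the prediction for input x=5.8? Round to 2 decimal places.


y = 3.2 * 5.8 + (-2.2)
= 18.56 + (-2.2)
= 16.36

16.36


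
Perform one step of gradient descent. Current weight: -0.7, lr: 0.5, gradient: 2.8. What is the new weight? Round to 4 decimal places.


w_new = w_old - lr * gradient
= -0.7 - 0.5 * 2.8
= -0.7 - (1.4)
= -2.1000

-2.1000


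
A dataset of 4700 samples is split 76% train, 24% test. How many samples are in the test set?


Train samples = 4700 * 76% = 3572
Test samples = 4700 - 3572
= 1128

1128


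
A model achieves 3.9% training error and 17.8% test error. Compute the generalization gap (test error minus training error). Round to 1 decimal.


Generalization gap = test_error - train_error
= 17.8 - 3.9
= 13.9%
A large gap suggests overfitting.

13.9


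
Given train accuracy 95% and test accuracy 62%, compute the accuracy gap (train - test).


Gap = train_accuracy - test_accuracy
= 95 - 62
= 33%
This large gap strongly indicates overfitting.

33


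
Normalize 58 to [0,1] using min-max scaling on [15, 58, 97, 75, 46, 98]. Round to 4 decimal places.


Min = 15, Max = 98
Range = 98 - 15 = 83
Scaled = (x - min) / (max - min)
= (58 - 15) / 83
= 43 / 83
= 0.5181

0.5181


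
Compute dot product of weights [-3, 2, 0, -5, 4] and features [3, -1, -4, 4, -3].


Element-wise products:
-3 * 3 = -9
2 * -1 = -2
0 * -4 = 0
-5 * 4 = -20
4 * -3 = -12
Sum = -9 + -2 + 0 + -20 + -12
= -43

-43


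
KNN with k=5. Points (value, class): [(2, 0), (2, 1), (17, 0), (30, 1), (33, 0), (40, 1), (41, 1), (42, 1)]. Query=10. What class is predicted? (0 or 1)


Distances from query 10:
Point 17 (class 0): distance = 7
Point 2 (class 0): distance = 8
Point 2 (class 1): distance = 8
Point 30 (class 1): distance = 20
Point 33 (class 0): distance = 23
K=5 nearest neighbors: classes = [0, 0, 1, 1, 0]
Votes for class 1: 2 / 5
Majority vote => class 0

0


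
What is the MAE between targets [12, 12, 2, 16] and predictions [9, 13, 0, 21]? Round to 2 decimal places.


Absolute errors: [3, 1, 2, 5]
Sum of absolute errors = 11
MAE = 11 / 4 = 2.75

2.75


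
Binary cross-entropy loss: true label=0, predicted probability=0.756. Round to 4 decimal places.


For y=0: Loss = -log(1-p)
= -log(1 - 0.756)
= -log(0.244)
= -(-1.4106)
= 1.4106

1.4106


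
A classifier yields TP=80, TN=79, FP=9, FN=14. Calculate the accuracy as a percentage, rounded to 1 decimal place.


Accuracy = (TP + TN) / (TP + TN + FP + FN) * 100
= (80 + 79) / (80 + 79 + 9 + 14)
= 159 / 182
= 0.8736
= 87.4%

87.4
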